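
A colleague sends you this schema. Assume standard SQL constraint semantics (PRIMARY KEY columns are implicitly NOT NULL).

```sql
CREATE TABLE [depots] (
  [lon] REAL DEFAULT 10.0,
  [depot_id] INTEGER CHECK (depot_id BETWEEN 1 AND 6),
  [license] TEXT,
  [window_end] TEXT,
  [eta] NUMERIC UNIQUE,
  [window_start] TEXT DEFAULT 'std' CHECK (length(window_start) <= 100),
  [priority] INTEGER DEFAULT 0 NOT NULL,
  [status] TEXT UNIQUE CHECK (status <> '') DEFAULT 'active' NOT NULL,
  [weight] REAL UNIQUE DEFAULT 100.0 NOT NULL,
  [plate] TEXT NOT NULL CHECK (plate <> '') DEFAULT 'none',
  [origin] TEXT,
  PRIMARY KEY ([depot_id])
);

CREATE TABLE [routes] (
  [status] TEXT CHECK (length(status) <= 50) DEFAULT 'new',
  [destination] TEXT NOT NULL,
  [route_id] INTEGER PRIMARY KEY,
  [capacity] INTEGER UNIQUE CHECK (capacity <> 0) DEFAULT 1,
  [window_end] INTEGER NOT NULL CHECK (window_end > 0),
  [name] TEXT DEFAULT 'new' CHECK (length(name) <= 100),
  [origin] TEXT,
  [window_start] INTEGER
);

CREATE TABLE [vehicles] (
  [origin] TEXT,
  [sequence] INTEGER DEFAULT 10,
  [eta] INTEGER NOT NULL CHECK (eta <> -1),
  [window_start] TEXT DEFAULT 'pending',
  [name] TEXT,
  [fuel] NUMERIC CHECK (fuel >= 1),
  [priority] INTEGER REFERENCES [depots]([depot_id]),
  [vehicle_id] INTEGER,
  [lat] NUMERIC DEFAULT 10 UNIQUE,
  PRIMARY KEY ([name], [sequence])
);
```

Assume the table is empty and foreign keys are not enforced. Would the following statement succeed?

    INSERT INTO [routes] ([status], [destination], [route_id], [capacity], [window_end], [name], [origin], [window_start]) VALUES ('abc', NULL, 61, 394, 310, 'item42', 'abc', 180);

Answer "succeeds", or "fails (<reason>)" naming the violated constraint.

fails (NOT NULL on destination)

destination is explicitly set to NULL, but destination is declared NOT NULL.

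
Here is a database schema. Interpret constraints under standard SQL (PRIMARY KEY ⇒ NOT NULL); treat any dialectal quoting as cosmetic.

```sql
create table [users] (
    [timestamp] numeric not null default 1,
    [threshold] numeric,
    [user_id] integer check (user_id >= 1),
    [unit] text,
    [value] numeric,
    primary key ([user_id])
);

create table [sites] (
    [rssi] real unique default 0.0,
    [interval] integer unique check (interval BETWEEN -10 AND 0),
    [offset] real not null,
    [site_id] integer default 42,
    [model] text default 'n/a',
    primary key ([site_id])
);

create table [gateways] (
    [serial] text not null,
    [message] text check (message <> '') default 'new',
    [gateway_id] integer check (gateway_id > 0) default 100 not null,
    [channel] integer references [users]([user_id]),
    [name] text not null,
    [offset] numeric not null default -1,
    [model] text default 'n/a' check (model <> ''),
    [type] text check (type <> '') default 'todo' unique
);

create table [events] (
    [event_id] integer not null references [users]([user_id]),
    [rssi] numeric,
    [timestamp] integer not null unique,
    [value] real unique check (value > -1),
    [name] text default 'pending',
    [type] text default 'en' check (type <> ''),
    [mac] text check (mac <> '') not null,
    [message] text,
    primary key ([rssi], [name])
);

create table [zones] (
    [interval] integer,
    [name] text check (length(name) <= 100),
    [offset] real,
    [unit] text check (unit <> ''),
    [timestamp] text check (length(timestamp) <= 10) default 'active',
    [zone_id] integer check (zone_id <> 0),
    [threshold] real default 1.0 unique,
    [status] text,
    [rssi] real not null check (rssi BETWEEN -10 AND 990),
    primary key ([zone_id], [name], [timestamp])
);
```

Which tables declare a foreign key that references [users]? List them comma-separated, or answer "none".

- gateways.channel references users(user_id).
- events.event_id references users(user_id).

gateways, events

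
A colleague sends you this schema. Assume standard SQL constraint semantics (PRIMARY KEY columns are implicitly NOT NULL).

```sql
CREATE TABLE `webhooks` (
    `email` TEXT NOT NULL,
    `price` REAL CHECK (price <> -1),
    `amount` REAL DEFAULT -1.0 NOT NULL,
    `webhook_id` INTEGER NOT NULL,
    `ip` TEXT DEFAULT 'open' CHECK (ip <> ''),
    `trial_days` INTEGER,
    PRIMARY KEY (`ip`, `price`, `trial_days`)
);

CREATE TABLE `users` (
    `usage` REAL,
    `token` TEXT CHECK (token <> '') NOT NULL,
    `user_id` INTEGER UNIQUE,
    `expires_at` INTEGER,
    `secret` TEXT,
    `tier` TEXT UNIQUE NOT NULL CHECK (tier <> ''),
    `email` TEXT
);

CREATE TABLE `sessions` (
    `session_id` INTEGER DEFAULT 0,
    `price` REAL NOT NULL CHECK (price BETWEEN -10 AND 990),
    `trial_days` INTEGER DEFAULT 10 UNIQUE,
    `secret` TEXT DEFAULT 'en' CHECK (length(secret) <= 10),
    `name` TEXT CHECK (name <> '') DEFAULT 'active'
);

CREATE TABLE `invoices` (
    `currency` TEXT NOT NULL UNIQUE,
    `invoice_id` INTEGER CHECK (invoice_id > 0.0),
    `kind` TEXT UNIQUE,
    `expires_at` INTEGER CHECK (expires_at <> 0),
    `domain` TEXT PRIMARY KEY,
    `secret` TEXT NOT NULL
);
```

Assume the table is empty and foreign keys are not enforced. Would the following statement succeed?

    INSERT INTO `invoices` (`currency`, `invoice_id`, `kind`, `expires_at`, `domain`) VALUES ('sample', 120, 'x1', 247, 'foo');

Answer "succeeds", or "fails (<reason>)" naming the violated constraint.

fails (NOT NULL on secret)

secret is omitted from the column list and has no DEFAULT, so it would receive NULL.
But secret is declared NOT NULL.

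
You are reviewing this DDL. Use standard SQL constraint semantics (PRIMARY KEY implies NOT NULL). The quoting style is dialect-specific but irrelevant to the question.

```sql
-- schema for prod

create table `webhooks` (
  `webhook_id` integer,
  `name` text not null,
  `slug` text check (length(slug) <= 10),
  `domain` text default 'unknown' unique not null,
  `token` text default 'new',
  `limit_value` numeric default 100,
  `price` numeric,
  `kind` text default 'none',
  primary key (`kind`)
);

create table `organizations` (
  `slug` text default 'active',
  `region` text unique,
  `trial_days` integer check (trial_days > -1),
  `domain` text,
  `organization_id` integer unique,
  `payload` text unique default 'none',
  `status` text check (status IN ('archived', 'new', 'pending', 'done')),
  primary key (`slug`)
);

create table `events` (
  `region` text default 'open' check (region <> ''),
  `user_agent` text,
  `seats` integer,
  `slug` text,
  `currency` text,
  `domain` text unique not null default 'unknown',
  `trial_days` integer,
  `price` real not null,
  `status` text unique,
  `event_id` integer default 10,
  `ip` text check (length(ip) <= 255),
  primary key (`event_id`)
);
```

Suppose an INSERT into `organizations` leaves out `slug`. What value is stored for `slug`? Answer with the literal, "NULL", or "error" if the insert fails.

'active'

slug has an explicit DEFAULT 'active'.
When the column is omitted from an INSERT, that default is used.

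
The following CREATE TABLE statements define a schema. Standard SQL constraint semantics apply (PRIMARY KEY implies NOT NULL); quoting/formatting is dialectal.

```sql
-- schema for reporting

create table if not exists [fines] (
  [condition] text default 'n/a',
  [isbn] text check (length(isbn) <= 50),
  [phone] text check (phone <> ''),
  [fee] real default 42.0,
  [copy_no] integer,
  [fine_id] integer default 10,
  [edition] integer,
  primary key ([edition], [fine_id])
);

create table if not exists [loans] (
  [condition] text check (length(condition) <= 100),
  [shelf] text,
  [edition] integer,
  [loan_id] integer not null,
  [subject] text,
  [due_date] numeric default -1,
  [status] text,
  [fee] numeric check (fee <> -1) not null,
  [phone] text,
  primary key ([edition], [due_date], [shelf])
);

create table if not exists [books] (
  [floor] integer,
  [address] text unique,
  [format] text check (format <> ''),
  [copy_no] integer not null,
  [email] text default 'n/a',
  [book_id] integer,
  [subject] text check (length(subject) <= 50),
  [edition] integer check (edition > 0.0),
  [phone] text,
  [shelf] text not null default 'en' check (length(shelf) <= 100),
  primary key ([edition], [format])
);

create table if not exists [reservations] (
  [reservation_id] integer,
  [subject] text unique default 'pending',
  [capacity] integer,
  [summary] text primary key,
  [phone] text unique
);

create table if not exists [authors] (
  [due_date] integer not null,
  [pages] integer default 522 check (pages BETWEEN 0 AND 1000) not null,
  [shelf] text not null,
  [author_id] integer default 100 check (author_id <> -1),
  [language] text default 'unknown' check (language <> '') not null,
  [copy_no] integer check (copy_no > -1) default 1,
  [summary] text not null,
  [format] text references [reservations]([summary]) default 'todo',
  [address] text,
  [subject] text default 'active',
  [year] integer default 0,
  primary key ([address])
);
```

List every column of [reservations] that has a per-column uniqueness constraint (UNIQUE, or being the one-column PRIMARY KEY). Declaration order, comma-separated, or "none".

- reservation_id: no UNIQUE or single-column PK constraint.
- subject: declared UNIQUE → unique.
- capacity: no UNIQUE or single-column PK constraint.
- summary: single-column PRIMARY KEY → unique.
- phone: declared UNIQUE → unique.

subject, summary, phone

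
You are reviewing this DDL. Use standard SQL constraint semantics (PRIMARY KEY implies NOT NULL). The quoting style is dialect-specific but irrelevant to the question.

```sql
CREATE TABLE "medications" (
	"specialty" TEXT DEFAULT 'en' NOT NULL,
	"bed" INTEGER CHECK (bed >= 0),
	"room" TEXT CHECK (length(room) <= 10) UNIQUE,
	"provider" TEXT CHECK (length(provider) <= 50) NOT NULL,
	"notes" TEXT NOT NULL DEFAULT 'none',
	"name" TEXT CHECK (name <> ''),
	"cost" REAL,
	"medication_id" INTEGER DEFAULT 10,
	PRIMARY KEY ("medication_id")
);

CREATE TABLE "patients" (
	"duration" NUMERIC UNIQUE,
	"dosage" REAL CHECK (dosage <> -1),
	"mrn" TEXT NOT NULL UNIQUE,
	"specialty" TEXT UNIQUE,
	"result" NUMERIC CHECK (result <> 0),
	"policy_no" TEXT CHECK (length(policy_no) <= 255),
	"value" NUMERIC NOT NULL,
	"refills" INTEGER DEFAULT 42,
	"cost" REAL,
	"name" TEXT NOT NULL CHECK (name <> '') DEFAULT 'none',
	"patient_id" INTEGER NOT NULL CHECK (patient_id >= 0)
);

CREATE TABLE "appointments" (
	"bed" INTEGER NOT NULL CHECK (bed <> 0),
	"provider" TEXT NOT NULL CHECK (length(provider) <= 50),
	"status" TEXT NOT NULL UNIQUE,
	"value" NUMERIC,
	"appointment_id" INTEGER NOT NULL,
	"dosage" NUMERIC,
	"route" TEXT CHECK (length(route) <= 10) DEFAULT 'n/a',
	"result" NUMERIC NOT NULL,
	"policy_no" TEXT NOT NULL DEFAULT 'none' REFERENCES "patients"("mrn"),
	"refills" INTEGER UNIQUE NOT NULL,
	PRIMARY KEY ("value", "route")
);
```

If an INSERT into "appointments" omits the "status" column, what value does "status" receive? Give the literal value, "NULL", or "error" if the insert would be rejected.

status has no DEFAULT clause.
Omitting it would insert NULL, but it is declared NOT NULL, so the INSERT fails.

error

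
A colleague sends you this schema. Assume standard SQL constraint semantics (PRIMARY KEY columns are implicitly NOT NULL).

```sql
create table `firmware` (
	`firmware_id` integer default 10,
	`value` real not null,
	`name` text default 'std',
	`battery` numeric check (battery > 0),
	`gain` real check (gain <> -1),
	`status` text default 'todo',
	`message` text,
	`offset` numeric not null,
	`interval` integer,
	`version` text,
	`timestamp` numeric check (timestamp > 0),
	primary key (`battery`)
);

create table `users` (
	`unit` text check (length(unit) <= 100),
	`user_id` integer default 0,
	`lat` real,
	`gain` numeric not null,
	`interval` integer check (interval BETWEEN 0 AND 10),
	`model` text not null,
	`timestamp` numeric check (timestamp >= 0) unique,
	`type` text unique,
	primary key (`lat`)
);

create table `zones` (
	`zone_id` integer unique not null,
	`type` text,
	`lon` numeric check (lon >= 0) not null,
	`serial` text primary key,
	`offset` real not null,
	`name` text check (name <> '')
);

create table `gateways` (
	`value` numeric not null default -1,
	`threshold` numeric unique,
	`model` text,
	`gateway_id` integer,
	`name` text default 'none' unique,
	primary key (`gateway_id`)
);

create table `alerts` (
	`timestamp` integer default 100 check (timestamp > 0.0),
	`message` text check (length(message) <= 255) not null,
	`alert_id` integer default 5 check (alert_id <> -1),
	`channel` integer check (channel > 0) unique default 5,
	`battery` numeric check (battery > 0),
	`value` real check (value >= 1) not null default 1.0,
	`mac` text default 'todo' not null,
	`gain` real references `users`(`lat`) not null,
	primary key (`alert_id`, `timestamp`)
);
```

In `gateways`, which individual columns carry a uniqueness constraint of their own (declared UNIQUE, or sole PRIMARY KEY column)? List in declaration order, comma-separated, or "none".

threshold, gateway_id, name

- value: no UNIQUE or single-column PK constraint.
- threshold: declared UNIQUE → unique.
- model: no UNIQUE or single-column PK constraint.
- gateway_id: single-column PRIMARY KEY → unique.
- name: declared UNIQUE → unique.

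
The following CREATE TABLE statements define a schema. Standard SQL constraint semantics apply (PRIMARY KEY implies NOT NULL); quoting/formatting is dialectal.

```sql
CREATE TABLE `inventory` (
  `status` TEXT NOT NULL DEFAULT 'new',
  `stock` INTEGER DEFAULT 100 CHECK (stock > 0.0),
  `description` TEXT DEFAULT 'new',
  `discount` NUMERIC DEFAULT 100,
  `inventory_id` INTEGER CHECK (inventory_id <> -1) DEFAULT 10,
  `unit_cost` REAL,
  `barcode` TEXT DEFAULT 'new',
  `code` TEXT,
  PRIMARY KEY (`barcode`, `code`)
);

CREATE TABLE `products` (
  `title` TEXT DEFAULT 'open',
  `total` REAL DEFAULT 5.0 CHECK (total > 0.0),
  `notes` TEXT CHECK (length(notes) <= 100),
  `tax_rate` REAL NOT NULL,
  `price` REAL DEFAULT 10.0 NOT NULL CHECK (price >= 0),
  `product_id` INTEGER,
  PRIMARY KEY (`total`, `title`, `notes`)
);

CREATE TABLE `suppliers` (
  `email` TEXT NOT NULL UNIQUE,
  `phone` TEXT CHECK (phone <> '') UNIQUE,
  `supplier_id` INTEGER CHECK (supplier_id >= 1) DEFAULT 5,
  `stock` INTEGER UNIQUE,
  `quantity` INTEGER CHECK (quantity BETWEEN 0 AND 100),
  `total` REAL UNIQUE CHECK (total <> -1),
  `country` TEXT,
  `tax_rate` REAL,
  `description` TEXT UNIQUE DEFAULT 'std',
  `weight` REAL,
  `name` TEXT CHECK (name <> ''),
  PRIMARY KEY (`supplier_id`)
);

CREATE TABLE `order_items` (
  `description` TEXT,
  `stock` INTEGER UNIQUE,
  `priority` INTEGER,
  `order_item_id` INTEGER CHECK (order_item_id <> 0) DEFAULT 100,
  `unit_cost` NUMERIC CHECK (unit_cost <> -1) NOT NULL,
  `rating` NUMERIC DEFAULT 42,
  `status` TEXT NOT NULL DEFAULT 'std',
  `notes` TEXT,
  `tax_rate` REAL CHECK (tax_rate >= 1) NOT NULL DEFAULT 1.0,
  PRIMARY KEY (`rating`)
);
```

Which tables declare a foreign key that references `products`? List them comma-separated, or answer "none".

none

No REFERENCES clause anywhere in the schema names products.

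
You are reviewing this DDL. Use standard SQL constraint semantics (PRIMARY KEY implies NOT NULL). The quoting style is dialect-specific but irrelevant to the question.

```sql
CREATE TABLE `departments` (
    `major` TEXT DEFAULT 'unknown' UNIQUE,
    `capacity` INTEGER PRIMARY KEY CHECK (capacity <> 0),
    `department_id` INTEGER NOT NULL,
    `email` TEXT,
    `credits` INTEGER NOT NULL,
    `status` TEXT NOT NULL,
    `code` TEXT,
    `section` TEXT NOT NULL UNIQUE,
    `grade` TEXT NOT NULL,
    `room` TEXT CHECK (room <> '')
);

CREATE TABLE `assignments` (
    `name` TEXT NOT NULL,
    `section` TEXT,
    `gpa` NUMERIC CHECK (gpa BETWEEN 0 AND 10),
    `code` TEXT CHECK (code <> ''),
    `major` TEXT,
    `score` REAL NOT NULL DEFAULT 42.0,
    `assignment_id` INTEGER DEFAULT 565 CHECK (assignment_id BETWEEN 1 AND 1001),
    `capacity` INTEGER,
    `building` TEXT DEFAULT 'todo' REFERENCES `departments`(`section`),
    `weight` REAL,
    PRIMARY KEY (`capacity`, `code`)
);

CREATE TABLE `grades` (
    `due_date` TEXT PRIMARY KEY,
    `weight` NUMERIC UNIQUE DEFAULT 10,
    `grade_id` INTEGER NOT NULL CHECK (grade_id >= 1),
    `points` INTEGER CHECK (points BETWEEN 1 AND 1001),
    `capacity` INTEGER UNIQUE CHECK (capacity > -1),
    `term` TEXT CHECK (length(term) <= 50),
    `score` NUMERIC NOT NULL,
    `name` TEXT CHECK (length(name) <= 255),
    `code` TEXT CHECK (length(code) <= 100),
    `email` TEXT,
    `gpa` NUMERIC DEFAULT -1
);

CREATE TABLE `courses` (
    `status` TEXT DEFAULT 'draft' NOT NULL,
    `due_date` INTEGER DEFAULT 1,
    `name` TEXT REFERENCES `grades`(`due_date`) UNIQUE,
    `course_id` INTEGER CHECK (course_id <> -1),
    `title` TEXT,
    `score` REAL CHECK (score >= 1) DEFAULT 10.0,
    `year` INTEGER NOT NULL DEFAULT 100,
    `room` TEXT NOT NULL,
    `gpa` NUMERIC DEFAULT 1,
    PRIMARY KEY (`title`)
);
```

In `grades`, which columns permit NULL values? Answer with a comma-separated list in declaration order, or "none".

- due_date: part of the PRIMARY KEY, which implies NOT NULL → not nullable.
- weight: UNIQUE does not imply NOT NULL → nullable.
- grade_id: declared NOT NULL → not nullable.
- points: CHECK does not forbid NULL (a CHECK constraint passes when its expression is NULL) → nullable.
- capacity: CHECK does not forbid NULL (a CHECK constraint passes when its expression is NULL) → nullable.
- term: CHECK does not forbid NULL (a CHECK constraint passes when its expression is NULL) → nullable.
- score: declared NOT NULL → not nullable.
- name: CHECK does not forbid NULL (a CHECK constraint passes when its expression is NULL) → nullable.
- code: CHECK does not forbid NULL (a CHECK constraint passes when its expression is NULL) → nullable.
- email: no NOT NULL constraint applies → nullable.
- gpa: DEFAULT only fills an omitted column; an explicit NULL is still allowed → nullable.

weight, points, capacity, term, name, code, email, gpa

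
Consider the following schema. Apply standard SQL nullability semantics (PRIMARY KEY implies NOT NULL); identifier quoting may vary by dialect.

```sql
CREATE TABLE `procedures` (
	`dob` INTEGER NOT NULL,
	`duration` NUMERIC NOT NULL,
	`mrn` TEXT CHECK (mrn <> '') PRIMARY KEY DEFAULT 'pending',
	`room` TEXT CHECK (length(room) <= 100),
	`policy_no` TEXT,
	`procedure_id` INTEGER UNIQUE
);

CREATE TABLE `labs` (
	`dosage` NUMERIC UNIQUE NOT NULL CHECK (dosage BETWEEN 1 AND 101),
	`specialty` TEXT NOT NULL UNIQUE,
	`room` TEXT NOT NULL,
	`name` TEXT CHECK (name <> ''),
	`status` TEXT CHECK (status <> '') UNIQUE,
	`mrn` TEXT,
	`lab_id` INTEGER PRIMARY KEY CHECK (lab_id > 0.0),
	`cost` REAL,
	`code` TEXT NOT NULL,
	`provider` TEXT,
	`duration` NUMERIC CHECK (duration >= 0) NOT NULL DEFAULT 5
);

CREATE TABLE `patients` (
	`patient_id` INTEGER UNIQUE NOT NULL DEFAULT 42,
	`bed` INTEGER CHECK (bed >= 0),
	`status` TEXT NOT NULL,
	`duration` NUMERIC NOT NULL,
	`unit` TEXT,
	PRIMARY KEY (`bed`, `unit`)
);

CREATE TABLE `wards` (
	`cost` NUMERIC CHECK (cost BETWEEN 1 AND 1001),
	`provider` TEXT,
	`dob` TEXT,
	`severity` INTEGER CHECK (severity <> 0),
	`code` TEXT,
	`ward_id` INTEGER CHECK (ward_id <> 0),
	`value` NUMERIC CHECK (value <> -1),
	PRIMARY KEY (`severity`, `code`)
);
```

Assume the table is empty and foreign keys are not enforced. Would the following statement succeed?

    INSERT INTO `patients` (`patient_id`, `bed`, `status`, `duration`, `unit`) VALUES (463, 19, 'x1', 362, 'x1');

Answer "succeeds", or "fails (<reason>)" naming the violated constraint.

NOT NULL columns: bed is supplied; duration is supplied; patient_id is supplied; status is supplied; unit is supplied.
CHECK constraints: 19 satisfies (bed >= 0).
No constraint is violated.

succeeds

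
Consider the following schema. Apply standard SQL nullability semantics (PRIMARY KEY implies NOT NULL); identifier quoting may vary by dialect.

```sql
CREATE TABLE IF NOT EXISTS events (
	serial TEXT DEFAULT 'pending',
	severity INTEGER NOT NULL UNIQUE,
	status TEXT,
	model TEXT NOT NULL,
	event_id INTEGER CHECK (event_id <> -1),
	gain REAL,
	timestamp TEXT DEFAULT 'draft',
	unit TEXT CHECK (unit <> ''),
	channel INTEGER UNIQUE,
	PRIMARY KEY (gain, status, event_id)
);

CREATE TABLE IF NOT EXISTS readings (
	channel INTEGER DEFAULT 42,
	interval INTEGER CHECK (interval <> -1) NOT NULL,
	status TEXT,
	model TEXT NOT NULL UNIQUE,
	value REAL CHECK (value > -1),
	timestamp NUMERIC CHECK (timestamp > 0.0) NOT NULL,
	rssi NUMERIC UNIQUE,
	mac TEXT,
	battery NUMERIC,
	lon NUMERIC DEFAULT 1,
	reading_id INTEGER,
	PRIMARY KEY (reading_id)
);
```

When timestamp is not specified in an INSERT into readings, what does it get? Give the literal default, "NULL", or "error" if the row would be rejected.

error

timestamp has no DEFAULT clause.
Omitting it would insert NULL, but it is declared NOT NULL, so the INSERT fails.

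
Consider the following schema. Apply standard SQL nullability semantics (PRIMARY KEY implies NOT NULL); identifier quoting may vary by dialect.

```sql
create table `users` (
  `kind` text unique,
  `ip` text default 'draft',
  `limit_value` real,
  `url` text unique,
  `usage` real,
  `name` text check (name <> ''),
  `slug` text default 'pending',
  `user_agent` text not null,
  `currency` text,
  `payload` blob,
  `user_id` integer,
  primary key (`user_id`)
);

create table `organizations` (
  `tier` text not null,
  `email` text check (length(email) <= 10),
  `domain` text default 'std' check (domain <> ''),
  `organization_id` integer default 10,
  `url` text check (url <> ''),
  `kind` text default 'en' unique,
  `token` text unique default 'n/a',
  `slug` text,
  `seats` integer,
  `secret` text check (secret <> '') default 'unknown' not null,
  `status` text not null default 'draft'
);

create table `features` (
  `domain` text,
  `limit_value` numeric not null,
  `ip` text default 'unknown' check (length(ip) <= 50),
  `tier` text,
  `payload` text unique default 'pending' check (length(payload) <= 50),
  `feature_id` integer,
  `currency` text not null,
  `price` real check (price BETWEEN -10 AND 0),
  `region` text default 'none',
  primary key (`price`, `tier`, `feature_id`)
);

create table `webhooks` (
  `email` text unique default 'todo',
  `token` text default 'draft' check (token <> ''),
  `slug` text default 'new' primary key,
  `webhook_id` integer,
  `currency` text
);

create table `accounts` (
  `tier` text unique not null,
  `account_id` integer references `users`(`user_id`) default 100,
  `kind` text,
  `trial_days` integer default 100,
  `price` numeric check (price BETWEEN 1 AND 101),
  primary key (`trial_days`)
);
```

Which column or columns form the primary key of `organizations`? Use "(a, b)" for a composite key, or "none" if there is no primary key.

none

No column is declared PRIMARY KEY inline, and there is no table-level PRIMARY KEY clause in organizations.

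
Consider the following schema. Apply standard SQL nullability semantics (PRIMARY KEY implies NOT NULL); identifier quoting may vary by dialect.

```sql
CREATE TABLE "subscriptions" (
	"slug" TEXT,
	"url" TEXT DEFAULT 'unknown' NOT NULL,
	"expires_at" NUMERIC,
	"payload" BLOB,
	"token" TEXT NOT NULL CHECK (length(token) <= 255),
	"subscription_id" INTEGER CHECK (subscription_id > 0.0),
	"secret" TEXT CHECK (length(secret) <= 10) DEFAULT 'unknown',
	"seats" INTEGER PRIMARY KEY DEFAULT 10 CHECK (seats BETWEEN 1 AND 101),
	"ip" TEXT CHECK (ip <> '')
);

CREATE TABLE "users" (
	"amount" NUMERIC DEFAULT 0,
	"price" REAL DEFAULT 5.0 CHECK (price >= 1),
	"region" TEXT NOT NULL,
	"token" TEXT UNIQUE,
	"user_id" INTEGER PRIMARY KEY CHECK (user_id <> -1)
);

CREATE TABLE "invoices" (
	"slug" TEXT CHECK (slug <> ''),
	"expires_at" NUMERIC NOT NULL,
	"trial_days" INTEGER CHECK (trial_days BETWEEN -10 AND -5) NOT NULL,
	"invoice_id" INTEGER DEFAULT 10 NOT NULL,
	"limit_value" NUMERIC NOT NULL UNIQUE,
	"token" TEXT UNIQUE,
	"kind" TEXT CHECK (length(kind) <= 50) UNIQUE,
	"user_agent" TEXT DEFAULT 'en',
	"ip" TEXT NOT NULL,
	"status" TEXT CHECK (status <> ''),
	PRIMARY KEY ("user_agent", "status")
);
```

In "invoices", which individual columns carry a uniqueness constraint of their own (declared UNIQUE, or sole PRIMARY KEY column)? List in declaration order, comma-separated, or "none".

- slug: no UNIQUE or single-column PK constraint.
- expires_at: no UNIQUE or single-column PK constraint.
- trial_days: no UNIQUE or single-column PK constraint.
- invoice_id: no UNIQUE or single-column PK constraint.
- limit_value: declared UNIQUE → unique.
- token: declared UNIQUE → unique.
- kind: declared UNIQUE → unique.
- user_agent: part of a composite PRIMARY KEY — only the tuple is unique, not this column on its own.
- ip: no UNIQUE or single-column PK constraint.
- status: part of a composite PRIMARY KEY — only the tuple is unique, not this column on its own.

limit_value, token, kind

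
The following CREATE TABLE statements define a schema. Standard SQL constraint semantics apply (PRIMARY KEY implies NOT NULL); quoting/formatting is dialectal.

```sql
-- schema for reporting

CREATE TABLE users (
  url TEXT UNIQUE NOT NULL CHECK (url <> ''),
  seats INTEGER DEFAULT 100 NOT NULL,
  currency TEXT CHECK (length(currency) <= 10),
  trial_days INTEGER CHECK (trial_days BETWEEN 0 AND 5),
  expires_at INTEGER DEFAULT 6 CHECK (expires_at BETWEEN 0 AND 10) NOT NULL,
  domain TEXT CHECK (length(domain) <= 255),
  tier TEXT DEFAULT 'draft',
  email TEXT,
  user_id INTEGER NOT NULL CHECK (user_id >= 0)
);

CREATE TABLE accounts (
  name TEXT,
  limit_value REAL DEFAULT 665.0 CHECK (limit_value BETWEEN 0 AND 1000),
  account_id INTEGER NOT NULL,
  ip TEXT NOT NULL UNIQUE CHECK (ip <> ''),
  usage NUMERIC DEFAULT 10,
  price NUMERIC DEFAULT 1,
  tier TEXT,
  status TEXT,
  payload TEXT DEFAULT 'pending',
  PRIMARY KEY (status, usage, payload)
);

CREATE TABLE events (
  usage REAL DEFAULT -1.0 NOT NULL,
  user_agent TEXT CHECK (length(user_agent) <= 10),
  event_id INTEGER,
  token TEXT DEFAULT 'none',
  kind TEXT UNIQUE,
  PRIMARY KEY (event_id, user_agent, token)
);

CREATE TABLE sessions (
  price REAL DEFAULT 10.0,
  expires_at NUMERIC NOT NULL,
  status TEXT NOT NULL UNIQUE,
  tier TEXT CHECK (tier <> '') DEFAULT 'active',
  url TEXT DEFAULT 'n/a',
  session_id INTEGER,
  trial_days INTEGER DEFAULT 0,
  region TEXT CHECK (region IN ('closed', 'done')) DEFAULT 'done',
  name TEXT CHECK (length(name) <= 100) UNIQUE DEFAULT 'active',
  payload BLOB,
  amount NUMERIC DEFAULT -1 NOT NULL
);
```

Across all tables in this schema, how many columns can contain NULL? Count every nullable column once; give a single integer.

users: 5 nullable (currency, trial_days, domain, tier, email — PK none and explicit NOT NULL columns excluded).
accounts: 4 nullable (name, limit_value, price, tier — PK (status, usage, payload) and explicit NOT NULL columns excluded).
events: 1 nullable (kind — PK (event_id, user_agent, token) and explicit NOT NULL columns excluded).
sessions: 8 nullable (price, tier, url, session_id, trial_days, region, name, payload — PK none and explicit NOT NULL columns excluded).
Total: 5 + 4 + 1 + 8 = 18.

18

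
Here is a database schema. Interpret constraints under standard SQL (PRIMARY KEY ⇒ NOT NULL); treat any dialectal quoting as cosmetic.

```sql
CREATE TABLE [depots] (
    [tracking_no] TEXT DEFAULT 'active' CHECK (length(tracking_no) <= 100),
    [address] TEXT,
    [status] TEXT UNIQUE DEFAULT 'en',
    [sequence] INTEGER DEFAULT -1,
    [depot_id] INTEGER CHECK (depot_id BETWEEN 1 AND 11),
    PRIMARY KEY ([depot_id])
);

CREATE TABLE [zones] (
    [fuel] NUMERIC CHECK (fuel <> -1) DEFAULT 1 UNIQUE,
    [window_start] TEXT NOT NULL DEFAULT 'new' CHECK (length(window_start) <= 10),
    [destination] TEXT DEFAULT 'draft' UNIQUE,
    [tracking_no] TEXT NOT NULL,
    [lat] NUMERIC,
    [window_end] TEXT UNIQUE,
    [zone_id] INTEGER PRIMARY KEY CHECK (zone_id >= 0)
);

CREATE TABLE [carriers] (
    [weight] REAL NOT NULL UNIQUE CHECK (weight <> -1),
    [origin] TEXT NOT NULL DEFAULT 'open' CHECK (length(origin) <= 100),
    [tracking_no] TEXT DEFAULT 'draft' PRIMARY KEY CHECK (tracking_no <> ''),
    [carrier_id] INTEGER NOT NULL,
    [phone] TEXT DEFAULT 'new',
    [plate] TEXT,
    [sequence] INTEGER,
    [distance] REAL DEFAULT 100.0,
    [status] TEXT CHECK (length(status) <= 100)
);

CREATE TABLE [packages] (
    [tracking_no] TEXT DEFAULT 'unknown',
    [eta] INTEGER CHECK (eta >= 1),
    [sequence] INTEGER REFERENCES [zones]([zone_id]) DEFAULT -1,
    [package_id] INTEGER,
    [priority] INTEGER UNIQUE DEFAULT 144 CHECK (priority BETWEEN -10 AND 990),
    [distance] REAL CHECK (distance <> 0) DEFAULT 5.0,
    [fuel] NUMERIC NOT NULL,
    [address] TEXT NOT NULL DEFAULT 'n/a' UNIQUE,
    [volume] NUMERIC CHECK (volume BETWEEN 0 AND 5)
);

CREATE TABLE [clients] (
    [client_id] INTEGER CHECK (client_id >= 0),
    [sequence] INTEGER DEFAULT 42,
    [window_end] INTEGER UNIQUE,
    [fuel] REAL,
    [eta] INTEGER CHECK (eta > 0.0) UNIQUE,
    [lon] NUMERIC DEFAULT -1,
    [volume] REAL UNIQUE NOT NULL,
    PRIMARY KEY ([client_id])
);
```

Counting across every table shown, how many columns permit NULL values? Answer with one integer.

depots: 4 nullable (tracking_no, address, status, sequence — PK (depot_id) and explicit NOT NULL columns excluded).
zones: 4 nullable (fuel, destination, lat, window_end — PK (zone_id) and explicit NOT NULL columns excluded).
carriers: 5 nullable (phone, plate, sequence, distance, status — PK (tracking_no) and explicit NOT NULL columns excluded).
packages: 7 nullable (tracking_no, eta, sequence, package_id, priority, distance, volume — PK none and explicit NOT NULL columns excluded).
clients: 5 nullable (sequence, window_end, fuel, eta, lon — PK (client_id) and explicit NOT NULL columns excluded).
Total: 4 + 4 + 5 + 7 + 5 = 25.

25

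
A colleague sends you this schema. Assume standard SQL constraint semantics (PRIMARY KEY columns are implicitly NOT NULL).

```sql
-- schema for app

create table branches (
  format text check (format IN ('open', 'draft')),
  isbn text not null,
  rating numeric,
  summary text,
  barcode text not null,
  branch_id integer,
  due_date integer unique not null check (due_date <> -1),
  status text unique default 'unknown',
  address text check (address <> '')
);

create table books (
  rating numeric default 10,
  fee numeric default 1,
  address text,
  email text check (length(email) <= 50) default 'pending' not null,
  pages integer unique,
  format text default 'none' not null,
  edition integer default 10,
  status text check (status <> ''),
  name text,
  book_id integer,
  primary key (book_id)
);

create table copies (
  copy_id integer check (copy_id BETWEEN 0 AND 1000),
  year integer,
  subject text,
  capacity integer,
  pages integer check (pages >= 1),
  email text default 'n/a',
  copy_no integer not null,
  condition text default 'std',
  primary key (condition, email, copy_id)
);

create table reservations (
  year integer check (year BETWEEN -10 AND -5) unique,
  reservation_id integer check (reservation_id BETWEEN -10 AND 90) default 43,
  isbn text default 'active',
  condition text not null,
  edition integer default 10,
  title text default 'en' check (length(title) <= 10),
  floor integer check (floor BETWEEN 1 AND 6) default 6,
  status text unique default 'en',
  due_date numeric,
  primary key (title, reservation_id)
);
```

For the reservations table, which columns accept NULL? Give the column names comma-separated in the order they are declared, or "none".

year, isbn, edition, floor, status, due_date

- year: CHECK does not forbid NULL (a CHECK constraint passes when its expression is NULL) → nullable.
- reservation_id: part of the PRIMARY KEY, which implies NOT NULL → not nullable.
- isbn: DEFAULT only fills an omitted column; an explicit NULL is still allowed → nullable.
- condition: declared NOT NULL → not nullable.
- edition: DEFAULT only fills an omitted column; an explicit NULL is still allowed → nullable.
- title: part of the PRIMARY KEY, which implies NOT NULL → not nullable.
- floor: CHECK does not forbid NULL (a CHECK constraint passes when its expression is NULL) → nullable.
- status: UNIQUE does not imply NOT NULL → nullable.
- due_date: no NOT NULL constraint applies → nullable.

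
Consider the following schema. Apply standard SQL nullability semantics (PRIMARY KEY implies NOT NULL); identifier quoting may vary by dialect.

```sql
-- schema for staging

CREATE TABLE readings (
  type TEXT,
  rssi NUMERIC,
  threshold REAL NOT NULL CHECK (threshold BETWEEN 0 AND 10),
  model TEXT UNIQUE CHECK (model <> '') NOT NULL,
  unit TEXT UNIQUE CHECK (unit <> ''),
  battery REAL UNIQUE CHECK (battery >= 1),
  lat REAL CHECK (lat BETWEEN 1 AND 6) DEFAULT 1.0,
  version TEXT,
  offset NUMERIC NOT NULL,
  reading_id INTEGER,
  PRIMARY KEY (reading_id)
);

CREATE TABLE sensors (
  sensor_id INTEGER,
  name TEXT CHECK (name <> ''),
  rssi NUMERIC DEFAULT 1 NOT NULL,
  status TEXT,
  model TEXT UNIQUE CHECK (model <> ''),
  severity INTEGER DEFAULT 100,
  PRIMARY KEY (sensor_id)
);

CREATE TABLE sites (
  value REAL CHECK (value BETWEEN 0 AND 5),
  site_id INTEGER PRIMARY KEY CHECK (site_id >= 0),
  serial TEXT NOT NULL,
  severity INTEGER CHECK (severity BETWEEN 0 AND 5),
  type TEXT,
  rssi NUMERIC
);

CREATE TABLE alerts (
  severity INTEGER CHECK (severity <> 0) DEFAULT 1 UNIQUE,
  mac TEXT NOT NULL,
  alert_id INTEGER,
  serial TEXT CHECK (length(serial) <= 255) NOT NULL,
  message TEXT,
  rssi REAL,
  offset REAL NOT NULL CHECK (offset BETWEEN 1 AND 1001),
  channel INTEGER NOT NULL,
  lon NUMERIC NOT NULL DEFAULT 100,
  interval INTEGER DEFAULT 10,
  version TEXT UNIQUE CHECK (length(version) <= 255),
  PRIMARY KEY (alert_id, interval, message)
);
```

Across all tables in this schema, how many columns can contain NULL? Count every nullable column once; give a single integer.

17

readings: 6 nullable (type, rssi, unit, battery, lat, version — PK (reading_id) and explicit NOT NULL columns excluded).
sensors: 4 nullable (name, status, model, severity — PK (sensor_id) and explicit NOT NULL columns excluded).
sites: 4 nullable (value, severity, type, rssi — PK (site_id) and explicit NOT NULL columns excluded).
alerts: 3 nullable (severity, rssi, version — PK (alert_id, interval, message) and explicit NOT NULL columns excluded).
Total: 6 + 4 + 4 + 3 = 17.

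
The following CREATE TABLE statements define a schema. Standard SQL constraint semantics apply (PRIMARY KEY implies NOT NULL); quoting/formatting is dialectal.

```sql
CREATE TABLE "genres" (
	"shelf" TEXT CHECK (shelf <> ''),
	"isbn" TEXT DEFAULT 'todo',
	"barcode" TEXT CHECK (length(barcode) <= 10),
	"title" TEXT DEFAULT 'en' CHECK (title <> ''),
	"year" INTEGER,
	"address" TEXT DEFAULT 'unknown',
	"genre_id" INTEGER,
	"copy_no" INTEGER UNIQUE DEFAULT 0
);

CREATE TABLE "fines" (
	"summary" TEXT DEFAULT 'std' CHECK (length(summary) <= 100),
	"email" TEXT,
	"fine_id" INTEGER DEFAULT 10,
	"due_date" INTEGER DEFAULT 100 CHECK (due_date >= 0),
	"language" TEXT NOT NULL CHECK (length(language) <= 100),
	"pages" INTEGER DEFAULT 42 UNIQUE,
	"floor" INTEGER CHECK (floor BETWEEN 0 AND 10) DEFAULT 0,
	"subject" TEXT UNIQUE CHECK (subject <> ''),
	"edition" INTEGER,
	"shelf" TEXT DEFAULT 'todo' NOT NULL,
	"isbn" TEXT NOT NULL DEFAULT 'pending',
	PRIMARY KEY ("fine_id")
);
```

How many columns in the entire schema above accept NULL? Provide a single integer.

15

genres: 8 nullable (shelf, isbn, barcode, title, year, address, genre_id, copy_no — PK none and explicit NOT NULL columns excluded).
fines: 7 nullable (summary, email, due_date, pages, floor, subject, edition — PK (fine_id) and explicit NOT NULL columns excluded).
Total: 8 + 7 = 15.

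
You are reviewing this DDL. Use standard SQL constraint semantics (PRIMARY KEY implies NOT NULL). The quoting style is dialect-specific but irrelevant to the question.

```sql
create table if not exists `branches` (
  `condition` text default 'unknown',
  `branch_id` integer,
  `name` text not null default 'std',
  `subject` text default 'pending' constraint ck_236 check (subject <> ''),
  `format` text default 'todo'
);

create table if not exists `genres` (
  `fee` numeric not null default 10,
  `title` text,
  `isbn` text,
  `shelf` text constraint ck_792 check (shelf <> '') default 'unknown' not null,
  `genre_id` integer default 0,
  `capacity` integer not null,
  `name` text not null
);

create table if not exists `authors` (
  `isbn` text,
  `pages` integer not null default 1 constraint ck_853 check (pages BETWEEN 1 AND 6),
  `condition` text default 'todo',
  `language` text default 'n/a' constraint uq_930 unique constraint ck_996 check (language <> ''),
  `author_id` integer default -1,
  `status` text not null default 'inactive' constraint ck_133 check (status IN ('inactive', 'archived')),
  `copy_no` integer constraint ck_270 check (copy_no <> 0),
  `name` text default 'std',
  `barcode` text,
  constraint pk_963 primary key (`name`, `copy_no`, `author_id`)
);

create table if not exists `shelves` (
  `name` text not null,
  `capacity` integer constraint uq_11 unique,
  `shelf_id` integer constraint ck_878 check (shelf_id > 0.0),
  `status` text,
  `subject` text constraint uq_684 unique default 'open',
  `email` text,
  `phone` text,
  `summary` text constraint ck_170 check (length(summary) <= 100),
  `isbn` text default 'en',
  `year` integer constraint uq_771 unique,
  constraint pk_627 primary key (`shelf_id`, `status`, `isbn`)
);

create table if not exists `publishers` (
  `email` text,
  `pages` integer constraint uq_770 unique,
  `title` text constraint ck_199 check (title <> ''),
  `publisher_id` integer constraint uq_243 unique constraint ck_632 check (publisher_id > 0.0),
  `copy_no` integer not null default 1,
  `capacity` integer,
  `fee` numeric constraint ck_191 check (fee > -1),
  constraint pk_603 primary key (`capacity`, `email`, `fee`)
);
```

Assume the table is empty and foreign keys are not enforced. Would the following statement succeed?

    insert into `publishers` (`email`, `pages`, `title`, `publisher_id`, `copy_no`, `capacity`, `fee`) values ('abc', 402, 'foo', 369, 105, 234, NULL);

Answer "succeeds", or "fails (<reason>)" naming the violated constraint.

fails (NOT NULL on fee)

fee is explicitly set to NULL, but fee is part of the PRIMARY KEY (implied NOT NULL).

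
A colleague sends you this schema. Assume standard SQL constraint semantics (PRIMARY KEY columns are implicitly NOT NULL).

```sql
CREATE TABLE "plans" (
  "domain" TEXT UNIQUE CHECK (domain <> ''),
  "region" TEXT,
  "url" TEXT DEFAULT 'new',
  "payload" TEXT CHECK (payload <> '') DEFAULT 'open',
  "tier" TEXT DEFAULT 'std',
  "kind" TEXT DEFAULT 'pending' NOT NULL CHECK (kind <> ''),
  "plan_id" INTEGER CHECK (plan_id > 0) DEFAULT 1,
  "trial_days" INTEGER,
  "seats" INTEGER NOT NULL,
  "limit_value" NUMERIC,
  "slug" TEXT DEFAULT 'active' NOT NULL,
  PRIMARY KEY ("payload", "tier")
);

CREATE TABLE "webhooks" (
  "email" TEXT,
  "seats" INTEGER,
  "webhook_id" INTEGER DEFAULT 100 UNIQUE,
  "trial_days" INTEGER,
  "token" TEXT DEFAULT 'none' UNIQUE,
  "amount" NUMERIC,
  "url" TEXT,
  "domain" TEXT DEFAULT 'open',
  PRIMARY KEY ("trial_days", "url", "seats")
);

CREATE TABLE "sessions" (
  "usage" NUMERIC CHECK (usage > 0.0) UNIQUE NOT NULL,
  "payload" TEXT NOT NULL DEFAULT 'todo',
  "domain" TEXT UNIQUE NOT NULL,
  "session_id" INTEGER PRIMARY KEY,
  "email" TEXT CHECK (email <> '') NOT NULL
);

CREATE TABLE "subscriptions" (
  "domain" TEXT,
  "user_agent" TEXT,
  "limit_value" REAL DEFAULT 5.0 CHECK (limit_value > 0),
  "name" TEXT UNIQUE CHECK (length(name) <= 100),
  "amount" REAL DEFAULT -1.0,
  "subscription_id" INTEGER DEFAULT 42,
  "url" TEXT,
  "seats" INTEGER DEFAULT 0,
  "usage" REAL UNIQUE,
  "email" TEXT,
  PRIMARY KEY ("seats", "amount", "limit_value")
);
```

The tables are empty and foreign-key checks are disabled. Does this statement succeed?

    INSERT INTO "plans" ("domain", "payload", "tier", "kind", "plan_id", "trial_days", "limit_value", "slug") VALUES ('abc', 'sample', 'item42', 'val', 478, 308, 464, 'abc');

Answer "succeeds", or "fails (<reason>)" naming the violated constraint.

fails (NOT NULL on seats)

seats is omitted from the column list and has no DEFAULT, so it would receive NULL.
But seats is declared NOT NULL.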